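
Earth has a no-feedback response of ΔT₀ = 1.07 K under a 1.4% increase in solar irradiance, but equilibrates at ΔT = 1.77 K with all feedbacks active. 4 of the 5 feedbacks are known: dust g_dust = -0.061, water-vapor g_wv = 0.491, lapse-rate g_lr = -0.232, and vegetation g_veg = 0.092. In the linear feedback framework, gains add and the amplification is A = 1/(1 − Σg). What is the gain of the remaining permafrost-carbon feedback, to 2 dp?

Amplification A = ΔT/ΔT₀ = 1.77/1.07 = 1.654.
Total gain g = 1 − 1/A = 1 − 1/1.654 = 0.3954.
Known gains sum to -0.061 + 0.491 − 0.232 + 0.092 = 0.29.
g_pf = 0.3954 − 0.29 = 0.11.

0.11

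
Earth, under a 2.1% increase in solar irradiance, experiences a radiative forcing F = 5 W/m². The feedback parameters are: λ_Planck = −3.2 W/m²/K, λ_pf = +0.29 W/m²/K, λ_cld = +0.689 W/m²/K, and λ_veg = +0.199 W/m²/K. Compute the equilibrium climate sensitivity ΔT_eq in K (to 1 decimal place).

2.5 K

Net feedback parameter λ = (−3.2) + (+0.29) + (+0.689) + (+0.199) = -2.022 W/m²/K.
ΔT = −F/λ = −5/(-2.022) = 2.5 K.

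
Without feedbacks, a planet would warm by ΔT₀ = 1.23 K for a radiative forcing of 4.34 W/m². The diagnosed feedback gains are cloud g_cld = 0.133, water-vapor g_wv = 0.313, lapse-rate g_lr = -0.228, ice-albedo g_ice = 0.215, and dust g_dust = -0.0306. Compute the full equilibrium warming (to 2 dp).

2.06 K

Total gain g = 0.133 + 0.313 − 0.228 + 0.215 − 0.0306 = 0.4024.
Amplification A = 1/(1 − 0.4024) = 1.673.
ΔT = 1.23 × 1.673 = 2.06 K.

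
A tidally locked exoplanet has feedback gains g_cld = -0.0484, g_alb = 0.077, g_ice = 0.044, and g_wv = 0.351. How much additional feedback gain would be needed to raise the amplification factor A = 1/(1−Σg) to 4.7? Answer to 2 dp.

0.36

Current total gain = 0.4236.
Target gain for A = 4.7: g* = 1 − 1/4.7 = 0.7872.
Additional gain needed = 0.7872 − 0.4236 = 0.36.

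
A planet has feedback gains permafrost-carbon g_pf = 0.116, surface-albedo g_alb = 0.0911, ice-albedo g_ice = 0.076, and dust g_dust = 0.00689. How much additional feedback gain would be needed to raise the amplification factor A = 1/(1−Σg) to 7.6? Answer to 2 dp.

0.58

Current total gain = 0.28999.
Target gain for A = 7.6: g* = 1 − 1/7.6 = 0.8684.
Additional gain needed = 0.8684 − 0.28999 = 0.58.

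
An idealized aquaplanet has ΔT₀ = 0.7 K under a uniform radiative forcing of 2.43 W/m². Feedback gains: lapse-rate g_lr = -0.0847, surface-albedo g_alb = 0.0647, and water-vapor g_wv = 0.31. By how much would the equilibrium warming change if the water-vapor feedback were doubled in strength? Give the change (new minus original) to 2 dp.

Original: g = 0.29, ΔT = 0.7/(1−0.29) = 0.9859 K.
With doubled water-vapor: g' = 0.6, ΔT' = 0.7/(1−0.6) = 1.7500 K.
Change = 1.7500 − 0.9859 = 0.76 K.

0.76 K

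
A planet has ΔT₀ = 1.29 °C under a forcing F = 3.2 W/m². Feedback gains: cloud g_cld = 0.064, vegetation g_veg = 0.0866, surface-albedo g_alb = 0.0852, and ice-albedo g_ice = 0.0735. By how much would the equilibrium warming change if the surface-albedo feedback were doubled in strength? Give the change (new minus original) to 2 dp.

0.26 °C

Original: g = 0.3093, ΔT = 1.29/(1−0.3093) = 1.8677 °C.
With doubled surface-albedo: g' = 0.3945, ΔT' = 1.29/(1−0.3945) = 2.1305 °C.
Change = 2.1305 − 1.8677 = 0.26 °C.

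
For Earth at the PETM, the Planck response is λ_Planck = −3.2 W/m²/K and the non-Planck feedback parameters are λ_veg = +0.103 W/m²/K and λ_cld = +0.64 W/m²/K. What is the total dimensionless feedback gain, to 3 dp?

Convert to gains: g_veg = 0.103/3.2 = 0.03219; g_cld = 0.64/3.2 = 0.2.
Total gain g = 0.23219.

0.232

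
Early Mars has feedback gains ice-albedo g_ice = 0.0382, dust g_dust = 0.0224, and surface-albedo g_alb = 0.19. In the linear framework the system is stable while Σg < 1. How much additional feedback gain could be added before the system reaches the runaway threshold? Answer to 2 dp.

Current total gain = 0.0382 + 0.0224 + 0.19 = 0.2506.
Margin to runaway = 1 − 0.2506 = 0.75.

0.75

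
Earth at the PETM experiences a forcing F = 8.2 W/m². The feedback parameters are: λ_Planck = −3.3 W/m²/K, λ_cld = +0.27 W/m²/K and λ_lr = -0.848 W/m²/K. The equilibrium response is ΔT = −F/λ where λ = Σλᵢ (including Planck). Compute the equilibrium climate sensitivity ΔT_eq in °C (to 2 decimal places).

2.11 °C

Net feedback parameter λ = (−3.3) + (+0.27) + (-0.848) = -3.878 W/m²/K.
ΔT = −F/λ = −8.2/(-3.878) = 2.11 °C.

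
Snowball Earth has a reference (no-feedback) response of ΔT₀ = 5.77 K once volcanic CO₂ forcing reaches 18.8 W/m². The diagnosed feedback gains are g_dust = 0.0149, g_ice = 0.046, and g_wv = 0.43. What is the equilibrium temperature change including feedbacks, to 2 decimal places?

11.33 K

Total gain g = 0.0149 + 0.046 + 0.43 = 0.4909.
Amplification A = 1/(1 − 0.4909) = 1.964.
ΔT = 5.77 × 1.964 = 11.33 K.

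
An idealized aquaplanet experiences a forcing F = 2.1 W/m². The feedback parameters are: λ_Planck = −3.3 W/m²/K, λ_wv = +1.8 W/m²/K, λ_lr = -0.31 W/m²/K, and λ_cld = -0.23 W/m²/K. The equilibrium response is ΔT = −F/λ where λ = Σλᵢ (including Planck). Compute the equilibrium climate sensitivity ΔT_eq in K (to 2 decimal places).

1.03 K

Net feedback parameter λ = (−3.3) + (+1.8) + (-0.31) + (-0.23) = -2.04 W/m²/K.
ΔT = −F/λ = −2.1/(-2.04) = 1.03 K.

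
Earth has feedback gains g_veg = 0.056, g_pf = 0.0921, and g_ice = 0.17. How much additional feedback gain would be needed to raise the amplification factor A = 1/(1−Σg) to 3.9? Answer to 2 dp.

0.43

Current total gain = 0.3181.
Target gain for A = 3.9: g* = 1 − 1/3.9 = 0.7436.
Additional gain needed = 0.7436 − 0.3181 = 0.43.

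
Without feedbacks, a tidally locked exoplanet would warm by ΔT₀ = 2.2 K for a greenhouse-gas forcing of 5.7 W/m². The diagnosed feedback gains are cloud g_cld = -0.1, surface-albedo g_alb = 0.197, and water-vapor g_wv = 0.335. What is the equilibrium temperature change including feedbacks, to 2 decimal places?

Total gain g = -0.1 + 0.197 + 0.335 = 0.432.
Amplification A = 1/(1 − 0.432) = 1.761.
ΔT = 2.2 × 1.761 = 3.87 K.

3.87 K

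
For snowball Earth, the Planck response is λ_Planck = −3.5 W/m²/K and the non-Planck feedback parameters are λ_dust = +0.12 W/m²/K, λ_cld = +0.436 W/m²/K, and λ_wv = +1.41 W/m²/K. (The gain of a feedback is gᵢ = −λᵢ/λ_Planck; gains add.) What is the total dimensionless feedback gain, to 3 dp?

Convert to gains: g_dust = 0.12/3.5 = 0.03429; g_cld = 0.436/3.5 = 0.1246; g_wv = 1.41/3.5 = 0.4029.
Total gain g = 0.56179.

0.562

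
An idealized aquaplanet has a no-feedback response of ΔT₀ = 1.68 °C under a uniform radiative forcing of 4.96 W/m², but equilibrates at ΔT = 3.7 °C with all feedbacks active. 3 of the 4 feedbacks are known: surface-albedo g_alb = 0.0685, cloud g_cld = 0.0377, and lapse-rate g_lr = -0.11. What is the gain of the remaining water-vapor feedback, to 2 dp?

Amplification A = ΔT/ΔT₀ = 3.7/1.68 = 2.202.
Total gain g = 1 − 1/A = 1 − 1/2.202 = 0.5459.
Known gains sum to 0.0685 + 0.0377 − 0.11 = -0.0038.
g_wv = 0.5459 + 0.0038 = 0.55.

0.55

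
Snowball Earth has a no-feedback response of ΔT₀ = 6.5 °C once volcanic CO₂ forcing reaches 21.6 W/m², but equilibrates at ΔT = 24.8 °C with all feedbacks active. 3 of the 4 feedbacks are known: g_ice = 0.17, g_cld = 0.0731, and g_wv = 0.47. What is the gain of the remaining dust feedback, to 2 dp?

Amplification A = ΔT/ΔT₀ = 24.8/6.5 = 3.815.
Total gain g = 1 − 1/A = 1 − 1/3.815 = 0.7379.
Known gains sum to 0.17 + 0.0731 + 0.47 = 0.7131.
g_dust = 0.7379 − 0.7131 = 0.02.

0.02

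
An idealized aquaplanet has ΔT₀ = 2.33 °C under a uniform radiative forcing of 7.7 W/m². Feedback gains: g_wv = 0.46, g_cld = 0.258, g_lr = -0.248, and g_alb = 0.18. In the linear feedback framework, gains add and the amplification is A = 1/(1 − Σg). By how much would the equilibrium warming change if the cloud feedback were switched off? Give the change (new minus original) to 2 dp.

Original: g = 0.65, ΔT = 2.33/(1−0.65) = 6.6571 °C.
Without cloud: g' = 0.392, ΔT' = 2.33/(1−0.392) = 3.8322 °C.
Change = 3.8322 − 6.6571 = -2.82 °C.

-2.82 °C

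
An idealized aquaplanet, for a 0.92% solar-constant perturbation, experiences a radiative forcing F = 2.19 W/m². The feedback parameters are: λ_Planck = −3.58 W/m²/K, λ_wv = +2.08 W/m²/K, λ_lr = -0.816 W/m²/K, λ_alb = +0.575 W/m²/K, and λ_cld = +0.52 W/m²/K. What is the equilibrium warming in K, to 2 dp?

Net feedback parameter λ = (−3.58) + (+2.08) + (-0.816) + (+0.575) + (+0.52) = -1.221 W/m²/K.
ΔT = −F/λ = −2.19/(-1.221) = 1.79 K.

1.79 K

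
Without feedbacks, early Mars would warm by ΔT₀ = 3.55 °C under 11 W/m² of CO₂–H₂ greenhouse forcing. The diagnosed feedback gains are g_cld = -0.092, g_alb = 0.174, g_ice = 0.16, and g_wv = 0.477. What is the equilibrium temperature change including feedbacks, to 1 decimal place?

Total gain g = -0.092 + 0.174 + 0.16 + 0.477 = 0.719.
Amplification A = 1/(1 − 0.719) = 3.559.
ΔT = 3.55 × 3.559 = 12.6 °C.

12.6 °C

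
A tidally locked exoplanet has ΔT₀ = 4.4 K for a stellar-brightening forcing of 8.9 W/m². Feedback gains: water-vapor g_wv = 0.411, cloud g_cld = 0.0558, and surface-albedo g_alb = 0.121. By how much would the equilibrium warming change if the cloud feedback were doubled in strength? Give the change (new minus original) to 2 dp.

Original: g = 0.5878, ΔT = 4.4/(1−0.5878) = 10.6744 K.
With doubled cloud: g' = 0.6436, ΔT' = 4.4/(1−0.6436) = 12.3457 K.
Change = 12.3457 − 10.6744 = 1.67 K.

1.67 K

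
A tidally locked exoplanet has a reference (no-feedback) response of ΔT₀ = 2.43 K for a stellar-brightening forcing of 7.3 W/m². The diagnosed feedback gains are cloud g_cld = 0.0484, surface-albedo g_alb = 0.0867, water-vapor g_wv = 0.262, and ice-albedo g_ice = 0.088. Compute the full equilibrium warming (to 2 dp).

Total gain g = 0.0484 + 0.0867 + 0.262 + 0.088 = 0.4851.
Amplification A = 1/(1 − 0.4851) = 1.942.
ΔT = 2.43 × 1.942 = 4.72 K.

4.72 K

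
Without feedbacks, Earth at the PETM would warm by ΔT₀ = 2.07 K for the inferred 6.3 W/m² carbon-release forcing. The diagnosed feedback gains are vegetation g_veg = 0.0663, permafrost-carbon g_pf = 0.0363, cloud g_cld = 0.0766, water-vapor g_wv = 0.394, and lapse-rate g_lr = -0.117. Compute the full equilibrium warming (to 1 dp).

3.8 K

Total gain g = 0.0663 + 0.0363 + 0.0766 + 0.394 − 0.117 = 0.4562.
Amplification A = 1/(1 − 0.4562) = 1.839.
ΔT = 2.07 × 1.839 = 3.8 K.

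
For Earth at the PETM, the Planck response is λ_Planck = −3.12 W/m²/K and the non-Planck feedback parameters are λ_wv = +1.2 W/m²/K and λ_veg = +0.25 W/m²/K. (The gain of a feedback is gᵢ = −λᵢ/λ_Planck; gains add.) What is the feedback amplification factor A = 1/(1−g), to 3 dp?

Convert to gains: g_wv = 1.2/3.12 = 0.3846; g_veg = 0.25/3.12 = 0.08013.
Total gain g = 0.46473.
A = 1/(1 − 0.46473) = 1.868.

1.868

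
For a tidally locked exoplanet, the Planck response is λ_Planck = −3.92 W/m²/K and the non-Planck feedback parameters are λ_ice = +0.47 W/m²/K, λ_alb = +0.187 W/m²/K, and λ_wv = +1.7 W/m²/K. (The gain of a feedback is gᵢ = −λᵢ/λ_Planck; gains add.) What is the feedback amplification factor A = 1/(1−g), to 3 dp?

2.508

Convert to gains: g_ice = 0.47/3.92 = 0.1199; g_alb = 0.187/3.92 = 0.0477; g_wv = 1.7/3.92 = 0.4337.
Total gain g = 0.6013.
A = 1/(1 − 0.6013) = 2.508.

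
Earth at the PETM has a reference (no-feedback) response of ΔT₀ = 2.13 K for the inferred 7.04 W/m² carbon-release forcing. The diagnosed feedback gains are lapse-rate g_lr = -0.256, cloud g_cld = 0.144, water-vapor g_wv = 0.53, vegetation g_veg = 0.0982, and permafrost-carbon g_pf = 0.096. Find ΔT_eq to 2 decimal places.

Total gain g = -0.256 + 0.144 + 0.53 + 0.0982 + 0.096 = 0.6122.
Amplification A = 1/(1 − 0.6122) = 2.579.
ΔT = 2.13 × 2.579 = 5.49 K.

5.49 K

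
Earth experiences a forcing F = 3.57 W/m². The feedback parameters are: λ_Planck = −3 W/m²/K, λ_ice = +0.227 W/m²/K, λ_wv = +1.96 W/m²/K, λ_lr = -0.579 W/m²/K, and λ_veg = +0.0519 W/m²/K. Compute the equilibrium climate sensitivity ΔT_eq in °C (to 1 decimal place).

Net feedback parameter λ = (−3) + (+0.227) + (+1.96) + (-0.579) + (+0.0519) = -1.3401 W/m²/K.
ΔT = −F/λ = −3.57/(-1.3401) = 2.7 °C.

2.7 °C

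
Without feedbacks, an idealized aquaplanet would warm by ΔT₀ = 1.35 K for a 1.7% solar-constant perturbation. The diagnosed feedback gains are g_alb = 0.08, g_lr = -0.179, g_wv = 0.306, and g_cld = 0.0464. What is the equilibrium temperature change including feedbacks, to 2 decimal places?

1.81 K

Total gain g = 0.08 − 0.179 + 0.306 + 0.0464 = 0.2534.
Amplification A = 1/(1 − 0.2534) = 1.339.
ΔT = 1.35 × 1.339 = 1.81 K.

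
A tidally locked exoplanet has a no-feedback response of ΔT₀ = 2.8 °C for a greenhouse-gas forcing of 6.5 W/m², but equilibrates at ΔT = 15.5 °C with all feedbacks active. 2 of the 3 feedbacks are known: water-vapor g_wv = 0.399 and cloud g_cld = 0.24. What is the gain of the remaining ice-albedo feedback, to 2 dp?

Amplification A = ΔT/ΔT₀ = 15.5/2.8 = 5.536.
Total gain g = 1 − 1/A = 1 − 1/5.536 = 0.8194.
Known gains sum to 0.399 + 0.24 = 0.639.
g_ice = 0.8194 − 0.639 = 0.18.

0.18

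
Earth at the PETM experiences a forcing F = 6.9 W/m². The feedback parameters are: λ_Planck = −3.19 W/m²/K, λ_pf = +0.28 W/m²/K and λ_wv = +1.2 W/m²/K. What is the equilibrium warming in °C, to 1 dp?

Net feedback parameter λ = (−3.19) + (+0.28) + (+1.2) = -1.71 W/m²/K.
ΔT = −F/λ = −6.9/(-1.71) = 4.0 °C.

4.0 °C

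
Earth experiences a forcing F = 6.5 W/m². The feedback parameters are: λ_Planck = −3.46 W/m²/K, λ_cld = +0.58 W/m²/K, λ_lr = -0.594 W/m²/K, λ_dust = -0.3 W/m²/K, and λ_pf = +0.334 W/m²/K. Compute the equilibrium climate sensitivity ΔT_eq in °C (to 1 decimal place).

1.9 °C

Net feedback parameter λ = (−3.46) + (+0.58) + (-0.594) + (-0.3) + (+0.334) = -3.44 W/m²/K.
ΔT = −F/λ = −6.5/(-3.44) = 1.9 °C.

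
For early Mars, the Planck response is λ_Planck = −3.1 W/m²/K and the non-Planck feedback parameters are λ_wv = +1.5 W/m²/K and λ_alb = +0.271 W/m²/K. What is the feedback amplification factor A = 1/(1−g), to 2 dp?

Convert to gains: g_wv = 1.5/3.1 = 0.4839; g_alb = 0.271/3.1 = 0.08742.
Total gain g = 0.57132.
A = 1/(1 − 0.57132) = 2.33.

2.33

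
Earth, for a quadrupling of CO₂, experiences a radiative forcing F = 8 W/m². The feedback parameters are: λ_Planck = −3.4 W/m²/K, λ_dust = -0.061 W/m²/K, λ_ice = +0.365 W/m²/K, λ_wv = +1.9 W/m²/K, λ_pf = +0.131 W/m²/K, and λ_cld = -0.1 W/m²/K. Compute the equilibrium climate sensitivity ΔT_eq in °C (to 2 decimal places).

6.87 °C

Net feedback parameter λ = (−3.4) + (-0.061) + (+0.365) + (+1.9) + (+0.131) + (-0.1) = -1.165 W/m²/K.
ΔT = −F/λ = −8/(-1.165) = 6.87 °C.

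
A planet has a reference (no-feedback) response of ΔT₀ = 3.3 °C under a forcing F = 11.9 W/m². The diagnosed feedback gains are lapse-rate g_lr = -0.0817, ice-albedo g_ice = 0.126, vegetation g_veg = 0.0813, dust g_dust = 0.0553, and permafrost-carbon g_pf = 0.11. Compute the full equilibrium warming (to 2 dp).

Total gain g = -0.0817 + 0.126 + 0.0813 + 0.0553 + 0.11 = 0.2909.
Amplification A = 1/(1 − 0.2909) = 1.41.
ΔT = 3.3 × 1.41 = 4.65 °C.

4.65 °C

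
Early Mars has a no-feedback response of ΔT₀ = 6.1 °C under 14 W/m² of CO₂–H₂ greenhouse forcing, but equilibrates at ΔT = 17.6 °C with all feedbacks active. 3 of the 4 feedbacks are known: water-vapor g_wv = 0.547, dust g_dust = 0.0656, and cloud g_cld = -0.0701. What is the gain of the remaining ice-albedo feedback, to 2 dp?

Amplification A = ΔT/ΔT₀ = 17.6/6.1 = 2.885.
Total gain g = 1 − 1/A = 1 − 1/2.885 = 0.6534.
Known gains sum to 0.547 + 0.0656 − 0.0701 = 0.5425.
g_ice = 0.6534 − 0.5425 = 0.11.

0.11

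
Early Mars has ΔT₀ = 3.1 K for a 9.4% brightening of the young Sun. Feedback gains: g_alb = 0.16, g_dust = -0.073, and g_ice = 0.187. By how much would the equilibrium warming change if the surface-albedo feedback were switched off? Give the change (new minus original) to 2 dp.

-0.77 K

Original: g = 0.274, ΔT = 3.1/(1−0.274) = 4.2700 K.
Without surface-albedo: g' = 0.114, ΔT' = 3.1/(1−0.114) = 3.4989 K.
Change = 3.4989 − 4.2700 = -0.77 K.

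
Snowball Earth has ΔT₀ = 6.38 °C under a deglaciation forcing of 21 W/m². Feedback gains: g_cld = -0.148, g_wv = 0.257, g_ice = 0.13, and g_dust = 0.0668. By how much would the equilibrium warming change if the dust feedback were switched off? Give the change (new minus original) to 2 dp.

Original: g = 0.3058, ΔT = 6.38/(1−0.3058) = 9.1904 °C.
Without dust: g' = 0.239, ΔT' = 6.38/(1−0.239) = 8.3837 °C.
Change = 8.3837 − 9.1904 = -0.81 °C.

-0.81 °C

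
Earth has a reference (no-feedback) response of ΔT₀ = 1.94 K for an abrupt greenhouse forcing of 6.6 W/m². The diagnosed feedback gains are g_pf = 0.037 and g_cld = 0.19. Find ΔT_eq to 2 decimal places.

Total gain g = 0.037 + 0.19 = 0.227.
Amplification A = 1/(1 − 0.227) = 1.294.
ΔT = 1.94 × 1.294 = 2.51 K.

2.51 K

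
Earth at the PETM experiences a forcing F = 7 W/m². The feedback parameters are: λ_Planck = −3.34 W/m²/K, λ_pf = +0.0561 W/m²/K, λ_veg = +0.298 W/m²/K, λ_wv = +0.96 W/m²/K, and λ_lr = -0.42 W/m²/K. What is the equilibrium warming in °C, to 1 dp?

Net feedback parameter λ = (−3.34) + (+0.0561) + (+0.298) + (+0.96) + (-0.42) = -2.4459 W/m²/K.
ΔT = −F/λ = −7/(-2.4459) = 2.9 °C.

2.9 °C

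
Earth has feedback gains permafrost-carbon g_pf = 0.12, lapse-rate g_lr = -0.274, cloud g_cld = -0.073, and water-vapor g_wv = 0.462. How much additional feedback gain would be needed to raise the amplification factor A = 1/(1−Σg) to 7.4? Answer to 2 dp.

0.63

Current total gain = 0.235.
Target gain for A = 7.4: g* = 1 − 1/7.4 = 0.8649.
Additional gain needed = 0.8649 − 0.235 = 0.63.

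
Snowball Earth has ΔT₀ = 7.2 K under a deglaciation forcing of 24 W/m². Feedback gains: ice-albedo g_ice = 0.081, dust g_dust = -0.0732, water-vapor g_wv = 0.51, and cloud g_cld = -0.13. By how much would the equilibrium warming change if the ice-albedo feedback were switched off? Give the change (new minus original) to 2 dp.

-1.37 K

Original: g = 0.3878, ΔT = 7.2/(1−0.3878) = 11.7609 K.
Without ice-albedo: g' = 0.3068, ΔT' = 7.2/(1−0.3068) = 10.3866 K.
Change = 10.3866 − 11.7609 = -1.37 K.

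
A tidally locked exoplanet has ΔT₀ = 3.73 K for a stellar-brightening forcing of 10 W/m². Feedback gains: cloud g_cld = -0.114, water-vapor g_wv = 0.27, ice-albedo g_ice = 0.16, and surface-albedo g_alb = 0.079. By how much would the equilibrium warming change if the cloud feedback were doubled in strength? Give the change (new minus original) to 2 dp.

-0.98 K

Original: g = 0.395, ΔT = 3.73/(1−0.395) = 6.1653 K.
With doubled cloud: g' = 0.281, ΔT' = 3.73/(1−0.281) = 5.1878 K.
Change = 5.1878 − 6.1653 = -0.98 K.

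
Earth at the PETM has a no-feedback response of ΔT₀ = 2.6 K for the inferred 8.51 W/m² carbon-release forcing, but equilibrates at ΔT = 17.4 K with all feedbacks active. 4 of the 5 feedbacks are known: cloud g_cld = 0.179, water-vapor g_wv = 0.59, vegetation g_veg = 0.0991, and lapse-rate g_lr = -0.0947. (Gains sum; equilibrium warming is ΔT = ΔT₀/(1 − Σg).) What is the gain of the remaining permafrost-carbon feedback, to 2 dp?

0.08

Amplification A = ΔT/ΔT₀ = 17.4/2.6 = 6.692.
Total gain g = 1 − 1/A = 1 − 1/6.692 = 0.8506.
Known gains sum to 0.179 + 0.59 + 0.0991 − 0.0947 = 0.7734.
g_pf = 0.8506 − 0.7734 = 0.08.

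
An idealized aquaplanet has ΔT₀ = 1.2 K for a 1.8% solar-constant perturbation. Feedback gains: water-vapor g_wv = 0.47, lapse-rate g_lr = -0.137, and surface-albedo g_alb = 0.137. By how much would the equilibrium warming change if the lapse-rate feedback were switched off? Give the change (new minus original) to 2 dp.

Original: g = 0.47, ΔT = 1.2/(1−0.47) = 2.2642 K.
Without lapse-rate: g' = 0.607, ΔT' = 1.2/(1−0.607) = 3.0534 K.
Change = 3.0534 − 2.2642 = 0.79 K.

0.79 K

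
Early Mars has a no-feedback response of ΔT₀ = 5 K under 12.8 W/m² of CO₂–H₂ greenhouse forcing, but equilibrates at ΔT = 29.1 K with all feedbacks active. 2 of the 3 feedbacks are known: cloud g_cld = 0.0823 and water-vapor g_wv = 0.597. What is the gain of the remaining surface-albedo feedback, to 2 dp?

0.15

Amplification A = ΔT/ΔT₀ = 29.1/5 = 5.82.
Total gain g = 1 − 1/A = 1 − 1/5.82 = 0.8282.
Known gains sum to 0.0823 + 0.597 = 0.6793.
g_alb = 0.8282 − 0.6793 = 0.15.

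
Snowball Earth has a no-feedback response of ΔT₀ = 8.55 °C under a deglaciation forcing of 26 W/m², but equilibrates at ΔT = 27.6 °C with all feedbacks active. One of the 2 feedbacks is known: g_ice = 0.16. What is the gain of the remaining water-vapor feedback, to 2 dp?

0.53

Amplification A = ΔT/ΔT₀ = 27.6/8.55 = 3.228.
Total gain g = 1 − 1/A = 1 − 1/3.228 = 0.6902.
The known gain is 0.16.
g_wv = 0.6902 − 0.16 = 0.53.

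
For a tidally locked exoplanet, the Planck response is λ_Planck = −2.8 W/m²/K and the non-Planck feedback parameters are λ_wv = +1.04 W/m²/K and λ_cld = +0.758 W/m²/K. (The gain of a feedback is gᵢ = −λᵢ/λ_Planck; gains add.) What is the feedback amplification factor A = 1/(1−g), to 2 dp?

2.79

Convert to gains: g_wv = 1.04/2.8 = 0.3714; g_cld = 0.758/2.8 = 0.2707.
Total gain g = 0.6421.
A = 1/(1 − 0.6421) = 2.79.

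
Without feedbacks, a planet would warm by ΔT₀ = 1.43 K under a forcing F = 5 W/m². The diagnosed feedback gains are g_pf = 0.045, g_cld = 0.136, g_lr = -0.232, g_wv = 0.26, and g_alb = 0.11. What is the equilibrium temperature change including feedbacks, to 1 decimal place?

Total gain g = 0.045 + 0.136 − 0.232 + 0.26 + 0.11 = 0.319.
Amplification A = 1/(1 − 0.319) = 1.468.
ΔT = 1.43 × 1.468 = 2.1 K.

2.1 K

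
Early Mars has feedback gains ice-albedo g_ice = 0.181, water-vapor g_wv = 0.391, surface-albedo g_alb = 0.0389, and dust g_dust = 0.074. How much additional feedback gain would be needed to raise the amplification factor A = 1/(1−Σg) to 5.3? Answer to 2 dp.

Current total gain = 0.6849.
Target gain for A = 5.3: g* = 1 − 1/5.3 = 0.8113.
Additional gain needed = 0.8113 − 0.6849 = 0.13.

0.13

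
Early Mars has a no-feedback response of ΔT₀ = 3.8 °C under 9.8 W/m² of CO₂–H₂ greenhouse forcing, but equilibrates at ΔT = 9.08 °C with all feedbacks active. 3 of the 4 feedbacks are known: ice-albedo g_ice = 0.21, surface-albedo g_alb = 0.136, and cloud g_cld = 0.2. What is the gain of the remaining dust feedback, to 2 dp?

0.04

Amplification A = ΔT/ΔT₀ = 9.08/3.8 = 2.389.
Total gain g = 1 − 1/A = 1 − 1/2.389 = 0.5814.
Known gains sum to 0.21 + 0.136 + 0.2 = 0.546.
g_dust = 0.5814 − 0.546 = 0.04.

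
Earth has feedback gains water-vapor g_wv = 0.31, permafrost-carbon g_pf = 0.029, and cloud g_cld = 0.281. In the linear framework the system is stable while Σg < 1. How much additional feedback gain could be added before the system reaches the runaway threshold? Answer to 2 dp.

0.38

Current total gain = 0.31 + 0.029 + 0.281 = 0.62.
Margin to runaway = 1 − 0.62 = 0.38.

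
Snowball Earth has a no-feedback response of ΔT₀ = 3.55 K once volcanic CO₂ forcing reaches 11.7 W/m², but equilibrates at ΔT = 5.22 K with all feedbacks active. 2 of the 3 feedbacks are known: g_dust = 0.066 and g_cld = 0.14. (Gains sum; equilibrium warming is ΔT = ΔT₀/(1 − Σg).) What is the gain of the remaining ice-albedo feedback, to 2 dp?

Amplification A = ΔT/ΔT₀ = 5.22/3.55 = 1.47.
Total gain g = 1 − 1/A = 1 − 1/1.47 = 0.3197.
Known gains sum to 0.066 + 0.14 = 0.206.
g_ice = 0.3197 − 0.206 = 0.11.

0.11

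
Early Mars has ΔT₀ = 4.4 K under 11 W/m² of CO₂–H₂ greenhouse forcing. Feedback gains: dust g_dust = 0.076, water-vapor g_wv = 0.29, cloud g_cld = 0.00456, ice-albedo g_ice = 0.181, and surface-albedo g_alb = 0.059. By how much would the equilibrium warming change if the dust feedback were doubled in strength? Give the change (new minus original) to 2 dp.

Original: g = 0.61056, ΔT = 4.4/(1−0.61056) = 11.2983 K.
With doubled dust: g' = 0.68656, ΔT' = 4.4/(1−0.68656) = 14.0378 K.
Change = 14.0378 − 11.2983 = 2.74 K.

2.74 K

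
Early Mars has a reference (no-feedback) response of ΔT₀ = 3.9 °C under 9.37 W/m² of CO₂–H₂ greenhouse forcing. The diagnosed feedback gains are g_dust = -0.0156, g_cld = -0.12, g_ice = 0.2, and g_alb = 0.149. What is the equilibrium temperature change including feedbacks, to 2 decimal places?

Total gain g = -0.0156 − 0.12 + 0.2 + 0.149 = 0.2134.
Amplification A = 1/(1 − 0.2134) = 1.271.
ΔT = 3.9 × 1.271 = 4.96 °C.

4.96 °C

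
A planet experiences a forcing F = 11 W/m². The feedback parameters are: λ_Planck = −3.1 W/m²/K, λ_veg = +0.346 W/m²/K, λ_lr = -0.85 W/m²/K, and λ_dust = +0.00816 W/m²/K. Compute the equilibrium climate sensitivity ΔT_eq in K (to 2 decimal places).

Net feedback parameter λ = (−3.1) + (+0.346) + (-0.85) + (+0.00816) = -3.59584 W/m²/K.
ΔT = −F/λ = −11/(-3.59584) = 3.06 K.

3.06 K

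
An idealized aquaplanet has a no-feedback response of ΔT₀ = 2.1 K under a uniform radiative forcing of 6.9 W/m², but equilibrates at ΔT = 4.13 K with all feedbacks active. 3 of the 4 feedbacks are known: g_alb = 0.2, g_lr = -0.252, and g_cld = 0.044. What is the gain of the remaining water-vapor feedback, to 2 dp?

Amplification A = ΔT/ΔT₀ = 4.13/2.1 = 1.967.
Total gain g = 1 − 1/A = 1 − 1/1.967 = 0.4916.
Known gains sum to 0.2 − 0.252 + 0.044 = -0.008.
g_wv = 0.4916 + 0.008 = 0.50.

0.50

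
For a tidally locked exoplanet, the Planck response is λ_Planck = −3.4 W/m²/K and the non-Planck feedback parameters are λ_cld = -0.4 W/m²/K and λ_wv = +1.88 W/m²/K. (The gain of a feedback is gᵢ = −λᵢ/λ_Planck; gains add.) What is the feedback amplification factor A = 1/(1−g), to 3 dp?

1.771

Convert to gains: g_cld = -0.4/3.4 = -0.1176; g_wv = 1.88/3.4 = 0.5529.
Total gain g = 0.4353.
A = 1/(1 − 0.4353) = 1.771.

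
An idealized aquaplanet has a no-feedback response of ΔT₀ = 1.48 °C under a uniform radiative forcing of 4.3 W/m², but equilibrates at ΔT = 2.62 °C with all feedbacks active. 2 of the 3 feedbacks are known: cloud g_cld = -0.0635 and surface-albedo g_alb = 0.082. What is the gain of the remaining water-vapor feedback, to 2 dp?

0.42

Amplification A = ΔT/ΔT₀ = 2.62/1.48 = 1.77.
Total gain g = 1 − 1/A = 1 − 1/1.77 = 0.435.
Known gains sum to -0.0635 + 0.082 = 0.0185.
g_wv = 0.435 − 0.0185 = 0.42.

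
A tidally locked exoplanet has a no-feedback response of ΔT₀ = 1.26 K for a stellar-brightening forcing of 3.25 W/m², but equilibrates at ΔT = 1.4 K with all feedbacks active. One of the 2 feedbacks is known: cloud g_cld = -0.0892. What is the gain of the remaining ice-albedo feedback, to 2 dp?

Amplification A = ΔT/ΔT₀ = 1.4/1.26 = 1.111.
Total gain g = 1 − 1/A = 1 − 1/1.111 = 0.09991.
The known gain is -0.0892.
g_ice = 0.09991 + 0.0892 = 0.19.

0.19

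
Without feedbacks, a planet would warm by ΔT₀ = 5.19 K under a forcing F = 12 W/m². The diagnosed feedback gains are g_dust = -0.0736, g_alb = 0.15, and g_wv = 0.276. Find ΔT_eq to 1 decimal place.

8.0 K

Total gain g = -0.0736 + 0.15 + 0.276 = 0.3524.
Amplification A = 1/(1 − 0.3524) = 1.544.
ΔT = 5.19 × 1.544 = 8.0 K.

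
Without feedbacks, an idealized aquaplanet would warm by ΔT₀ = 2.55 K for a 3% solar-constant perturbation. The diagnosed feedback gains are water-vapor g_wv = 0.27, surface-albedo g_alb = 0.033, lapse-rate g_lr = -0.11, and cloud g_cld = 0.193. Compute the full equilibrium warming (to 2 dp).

Total gain g = 0.27 + 0.033 − 0.11 + 0.193 = 0.386.
Amplification A = 1/(1 − 0.386) = 1.629.
ΔT = 2.55 × 1.629 = 4.15 K.

4.15 K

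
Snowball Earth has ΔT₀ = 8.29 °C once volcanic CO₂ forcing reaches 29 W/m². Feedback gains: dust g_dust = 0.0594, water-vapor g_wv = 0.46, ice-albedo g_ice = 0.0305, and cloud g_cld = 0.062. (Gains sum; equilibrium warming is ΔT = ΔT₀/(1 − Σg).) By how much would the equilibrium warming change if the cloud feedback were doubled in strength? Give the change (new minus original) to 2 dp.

Original: g = 0.6119, ΔT = 8.29/(1−0.6119) = 21.3605 °C.
With doubled cloud: g' = 0.6739, ΔT' = 8.29/(1−0.6739) = 25.4216 °C.
Change = 25.4216 − 21.3605 = 4.06 °C.

4.06 °C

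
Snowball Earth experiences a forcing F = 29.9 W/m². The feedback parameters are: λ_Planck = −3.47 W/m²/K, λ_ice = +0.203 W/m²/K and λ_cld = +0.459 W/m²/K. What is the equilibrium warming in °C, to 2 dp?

Net feedback parameter λ = (−3.47) + (+0.203) + (+0.459) = -2.808 W/m²/K.
ΔT = −F/λ = −29.9/(-2.808) = 10.65 °C.

10.65 °C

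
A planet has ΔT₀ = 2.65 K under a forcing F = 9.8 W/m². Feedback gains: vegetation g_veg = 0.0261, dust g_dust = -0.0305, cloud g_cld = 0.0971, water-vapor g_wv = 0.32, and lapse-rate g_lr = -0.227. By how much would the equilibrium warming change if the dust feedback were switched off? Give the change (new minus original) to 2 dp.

0.13 K

Original: g = 0.1857, ΔT = 2.65/(1−0.1857) = 3.2543 K.
Without dust: g' = 0.2162, ΔT' = 2.65/(1−0.2162) = 3.3810 K.
Change = 3.3810 − 3.2543 = 0.13 K.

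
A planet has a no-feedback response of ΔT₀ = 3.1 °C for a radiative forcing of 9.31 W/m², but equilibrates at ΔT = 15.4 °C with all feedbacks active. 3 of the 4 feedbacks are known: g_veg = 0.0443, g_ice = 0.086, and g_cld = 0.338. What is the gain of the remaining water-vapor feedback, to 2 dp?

Amplification A = ΔT/ΔT₀ = 15.4/3.1 = 4.968.
Total gain g = 1 − 1/A = 1 − 1/4.968 = 0.7987.
Known gains sum to 0.0443 + 0.086 + 0.338 = 0.4683.
g_wv = 0.7987 − 0.4683 = 0.33.

0.33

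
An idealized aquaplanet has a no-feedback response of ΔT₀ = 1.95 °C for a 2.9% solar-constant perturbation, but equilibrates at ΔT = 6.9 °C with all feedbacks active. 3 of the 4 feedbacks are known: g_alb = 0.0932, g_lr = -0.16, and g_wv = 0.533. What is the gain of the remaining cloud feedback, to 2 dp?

0.25

Amplification A = ΔT/ΔT₀ = 6.9/1.95 = 3.538.
Total gain g = 1 − 1/A = 1 − 1/3.538 = 0.7174.
Known gains sum to 0.0932 − 0.16 + 0.533 = 0.4662.
g_cld = 0.7174 − 0.4662 = 0.25.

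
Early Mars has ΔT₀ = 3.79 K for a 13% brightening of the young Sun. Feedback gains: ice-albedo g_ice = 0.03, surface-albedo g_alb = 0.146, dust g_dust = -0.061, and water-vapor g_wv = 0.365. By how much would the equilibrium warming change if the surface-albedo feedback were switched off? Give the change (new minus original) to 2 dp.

Original: g = 0.48, ΔT = 3.79/(1−0.48) = 7.2885 K.
Without surface-albedo: g' = 0.334, ΔT' = 3.79/(1−0.334) = 5.6907 K.
Change = 5.6907 − 7.2885 = -1.60 K.

-1.60 K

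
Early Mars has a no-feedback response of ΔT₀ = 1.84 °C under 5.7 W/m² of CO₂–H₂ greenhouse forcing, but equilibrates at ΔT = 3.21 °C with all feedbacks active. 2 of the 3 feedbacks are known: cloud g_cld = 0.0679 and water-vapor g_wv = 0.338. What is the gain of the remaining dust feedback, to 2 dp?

0.02

Amplification A = ΔT/ΔT₀ = 3.21/1.84 = 1.745.
Total gain g = 1 − 1/A = 1 − 1/1.745 = 0.4269.
Known gains sum to 0.0679 + 0.338 = 0.4059.
g_dust = 0.4269 − 0.4059 = 0.02.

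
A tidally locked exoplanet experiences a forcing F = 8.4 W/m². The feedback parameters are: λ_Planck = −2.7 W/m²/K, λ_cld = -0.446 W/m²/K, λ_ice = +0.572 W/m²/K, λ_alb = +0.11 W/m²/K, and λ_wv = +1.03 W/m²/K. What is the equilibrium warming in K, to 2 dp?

Net feedback parameter λ = (−2.7) + (-0.446) + (+0.572) + (+0.11) + (+1.03) = -1.434 W/m²/K.
ΔT = −F/λ = −8.4/(-1.434) = 5.86 K.

5.86 K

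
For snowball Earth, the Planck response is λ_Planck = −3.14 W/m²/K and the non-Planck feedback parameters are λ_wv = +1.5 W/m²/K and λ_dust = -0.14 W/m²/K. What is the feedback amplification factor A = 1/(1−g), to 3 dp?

Convert to gains: g_wv = 1.5/3.14 = 0.4777; g_dust = -0.14/3.14 = -0.04459.
Total gain g = 0.43311.
A = 1/(1 − 0.43311) = 1.764.

1.764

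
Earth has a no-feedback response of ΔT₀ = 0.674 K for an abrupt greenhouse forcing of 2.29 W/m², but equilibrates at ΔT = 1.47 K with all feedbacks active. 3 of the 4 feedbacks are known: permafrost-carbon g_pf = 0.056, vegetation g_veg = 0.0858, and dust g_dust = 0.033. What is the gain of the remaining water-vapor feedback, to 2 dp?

0.37

Amplification A = ΔT/ΔT₀ = 1.47/0.674 = 2.181.
Total gain g = 1 − 1/A = 1 − 1/2.181 = 0.5415.
Known gains sum to 0.056 + 0.0858 + 0.033 = 0.1748.
g_wv = 0.5415 − 0.1748 = 0.37.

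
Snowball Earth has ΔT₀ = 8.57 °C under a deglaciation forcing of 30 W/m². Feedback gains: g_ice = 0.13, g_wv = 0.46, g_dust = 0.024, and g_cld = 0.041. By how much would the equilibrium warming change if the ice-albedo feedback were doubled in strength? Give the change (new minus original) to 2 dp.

Original: g = 0.655, ΔT = 8.57/(1−0.655) = 24.8406 °C.
With doubled ice-albedo: g' = 0.785, ΔT' = 8.57/(1−0.785) = 39.8605 °C.
Change = 39.8605 − 24.8406 = 15.02 °C.

15.02 °C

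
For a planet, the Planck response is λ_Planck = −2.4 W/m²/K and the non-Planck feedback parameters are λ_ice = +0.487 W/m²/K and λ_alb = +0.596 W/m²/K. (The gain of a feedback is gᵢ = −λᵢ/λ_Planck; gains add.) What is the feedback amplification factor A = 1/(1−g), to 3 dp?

1.822

Convert to gains: g_ice = 0.487/2.4 = 0.2029; g_alb = 0.596/2.4 = 0.2483.
Total gain g = 0.4512.
A = 1/(1 − 0.4512) = 1.822.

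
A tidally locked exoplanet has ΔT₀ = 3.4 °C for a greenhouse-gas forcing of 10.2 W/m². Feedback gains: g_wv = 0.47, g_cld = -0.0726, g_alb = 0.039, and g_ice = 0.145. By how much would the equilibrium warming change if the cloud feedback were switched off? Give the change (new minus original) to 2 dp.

1.70 °C

Original: g = 0.5814, ΔT = 3.4/(1−0.5814) = 8.1223 °C.
Without cloud: g' = 0.654, ΔT' = 3.4/(1−0.654) = 9.8266 °C.
Change = 9.8266 − 8.1223 = 1.70 °C.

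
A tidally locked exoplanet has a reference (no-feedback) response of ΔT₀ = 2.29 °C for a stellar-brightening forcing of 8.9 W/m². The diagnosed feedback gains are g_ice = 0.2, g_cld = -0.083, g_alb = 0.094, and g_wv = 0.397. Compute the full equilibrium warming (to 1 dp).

Total gain g = 0.2 − 0.083 + 0.094 + 0.397 = 0.608.
Amplification A = 1/(1 − 0.608) = 2.551.
ΔT = 2.29 × 2.551 = 5.8 °C.

5.8 °C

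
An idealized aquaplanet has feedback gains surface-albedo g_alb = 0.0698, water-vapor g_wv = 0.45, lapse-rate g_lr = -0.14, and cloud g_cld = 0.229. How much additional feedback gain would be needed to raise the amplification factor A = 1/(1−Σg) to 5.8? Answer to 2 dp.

Current total gain = 0.6088.
Target gain for A = 5.8: g* = 1 − 1/5.8 = 0.8276.
Additional gain needed = 0.8276 − 0.6088 = 0.22.

0.22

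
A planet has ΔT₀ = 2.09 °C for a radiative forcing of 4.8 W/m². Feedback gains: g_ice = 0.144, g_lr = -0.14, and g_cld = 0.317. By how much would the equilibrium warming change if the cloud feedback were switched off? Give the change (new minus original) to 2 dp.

-0.98 °C

Original: g = 0.321, ΔT = 2.09/(1−0.321) = 3.0781 °C.
Without cloud: g' = 0.004, ΔT' = 2.09/(1−0.004) = 2.0984 °C.
Change = 2.0984 − 3.0781 = -0.98 °C.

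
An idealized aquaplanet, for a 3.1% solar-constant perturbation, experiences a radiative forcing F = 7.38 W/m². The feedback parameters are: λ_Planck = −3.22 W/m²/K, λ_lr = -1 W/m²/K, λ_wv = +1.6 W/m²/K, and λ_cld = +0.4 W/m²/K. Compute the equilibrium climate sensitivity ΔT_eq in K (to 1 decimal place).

3.3 K

Net feedback parameter λ = (−3.22) + (-1) + (+1.6) + (+0.4) = -2.22 W/m²/K.
ΔT = −F/λ = −7.38/(-2.22) = 3.3 K.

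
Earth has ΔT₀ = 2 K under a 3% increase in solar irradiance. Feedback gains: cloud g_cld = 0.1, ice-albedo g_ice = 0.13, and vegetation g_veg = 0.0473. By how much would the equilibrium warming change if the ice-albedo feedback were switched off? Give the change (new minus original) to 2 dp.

-0.42 K

Original: g = 0.2773, ΔT = 2/(1−0.2773) = 2.7674 K.
Without ice-albedo: g' = 0.1473, ΔT' = 2/(1−0.1473) = 2.3455 K.
Change = 2.3455 − 2.7674 = -0.42 K.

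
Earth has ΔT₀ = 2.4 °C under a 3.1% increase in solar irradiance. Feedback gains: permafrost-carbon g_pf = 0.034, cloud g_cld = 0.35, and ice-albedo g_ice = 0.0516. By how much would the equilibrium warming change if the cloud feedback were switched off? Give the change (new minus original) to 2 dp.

-1.63 °C

Original: g = 0.4356, ΔT = 2.4/(1−0.4356) = 4.2523 °C.
Without cloud: g' = 0.0856, ΔT' = 2.4/(1−0.0856) = 2.6247 °C.
Change = 2.6247 − 4.2523 = -1.63 °C.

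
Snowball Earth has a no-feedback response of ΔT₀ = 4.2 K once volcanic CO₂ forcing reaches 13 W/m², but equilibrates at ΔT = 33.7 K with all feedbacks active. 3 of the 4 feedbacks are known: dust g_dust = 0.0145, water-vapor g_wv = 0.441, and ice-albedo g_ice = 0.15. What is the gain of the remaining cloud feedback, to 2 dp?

0.27

Amplification A = ΔT/ΔT₀ = 33.7/4.2 = 8.024.
Total gain g = 1 − 1/A = 1 − 1/8.024 = 0.8754.
Known gains sum to 0.0145 + 0.441 + 0.15 = 0.6055.
g_cld = 0.8754 − 0.6055 = 0.27.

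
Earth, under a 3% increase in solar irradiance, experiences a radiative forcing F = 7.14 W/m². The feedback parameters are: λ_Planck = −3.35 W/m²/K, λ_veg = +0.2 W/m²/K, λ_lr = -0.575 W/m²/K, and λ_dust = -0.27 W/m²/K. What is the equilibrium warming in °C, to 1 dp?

Net feedback parameter λ = (−3.35) + (+0.2) + (-0.575) + (-0.27) = -3.995 W/m²/K.
ΔT = −F/λ = −7.14/(-3.995) = 1.8 °C.

1.8 °C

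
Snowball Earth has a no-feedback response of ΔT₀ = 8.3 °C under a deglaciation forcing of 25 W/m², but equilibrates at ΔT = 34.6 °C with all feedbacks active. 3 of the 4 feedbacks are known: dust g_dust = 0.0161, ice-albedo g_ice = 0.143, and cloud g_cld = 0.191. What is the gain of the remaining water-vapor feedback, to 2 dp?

Amplification A = ΔT/ΔT₀ = 34.6/8.3 = 4.169.
Total gain g = 1 − 1/A = 1 − 1/4.169 = 0.7601.
Known gains sum to 0.0161 + 0.143 + 0.191 = 0.3501.
g_wv = 0.7601 − 0.3501 = 0.41.

0.41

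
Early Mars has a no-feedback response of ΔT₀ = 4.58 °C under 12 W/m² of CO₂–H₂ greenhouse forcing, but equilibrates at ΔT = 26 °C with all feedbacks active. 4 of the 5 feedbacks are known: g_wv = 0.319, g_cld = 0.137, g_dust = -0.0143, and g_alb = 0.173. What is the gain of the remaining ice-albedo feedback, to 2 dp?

Amplification A = ΔT/ΔT₀ = 26/4.58 = 5.677.
Total gain g = 1 − 1/A = 1 − 1/5.677 = 0.8239.
Known gains sum to 0.319 + 0.137 − 0.0143 + 0.173 = 0.6147.
g_ice = 0.8239 − 0.6147 = 0.21.

0.21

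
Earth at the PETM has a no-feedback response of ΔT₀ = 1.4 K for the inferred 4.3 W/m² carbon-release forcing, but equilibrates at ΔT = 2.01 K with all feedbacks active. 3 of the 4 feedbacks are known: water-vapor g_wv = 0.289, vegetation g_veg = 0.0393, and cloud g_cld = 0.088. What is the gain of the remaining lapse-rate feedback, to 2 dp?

-0.11

Amplification A = ΔT/ΔT₀ = 2.01/1.4 = 1.436.
Total gain g = 1 − 1/A = 1 − 1/1.436 = 0.3036.
Known gains sum to 0.289 + 0.0393 + 0.088 = 0.4163.
g_lr = 0.3036 − 0.4163 = -0.11.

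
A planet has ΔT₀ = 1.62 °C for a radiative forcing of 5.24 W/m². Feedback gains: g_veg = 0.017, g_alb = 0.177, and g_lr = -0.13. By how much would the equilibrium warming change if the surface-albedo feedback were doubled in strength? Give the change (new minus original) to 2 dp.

0.40 °C

Original: g = 0.064, ΔT = 1.62/(1−0.064) = 1.7308 °C.
With doubled surface-albedo: g' = 0.241, ΔT' = 1.62/(1−0.241) = 2.1344 °C.
Change = 2.1344 − 1.7308 = 0.40 °C.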